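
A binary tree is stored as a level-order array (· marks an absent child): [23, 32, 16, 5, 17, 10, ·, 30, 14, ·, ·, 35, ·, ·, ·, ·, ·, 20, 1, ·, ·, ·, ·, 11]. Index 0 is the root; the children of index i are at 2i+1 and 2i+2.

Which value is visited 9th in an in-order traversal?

11

In-order visits the left subtree, then the node, then the right subtree.
At 23: go left to 32.
  At 32: go left to 5.
    At 5: go left to 30.
      30 is a leaf — visit 30.
    Visit 5.
    At 5: go right to 14.
      At 14: go left to 20.
        20 is a leaf — visit 20.
      Visit 14.
      At 14: go right to 1.
        1 is a leaf — visit 1.
  Visit 32.
  At 32: go right to 17.
    17 is a leaf — visit 17.
Visit 23.
At 23: go right to 16.
  At 16: go left to 10.
    At 10: go left to 35.
      At 35: go left to 11.
        11 is a leaf — visit 11.
      Visit 35.
      At 35: no right child.
    Visit 10.
    At 10: no right child.
  Visit 16.
  At 16: no right child.
Full in-order sequence: 30, 5, 20, 14, 1, 32, 17, 23, 11, 35, 10, 16.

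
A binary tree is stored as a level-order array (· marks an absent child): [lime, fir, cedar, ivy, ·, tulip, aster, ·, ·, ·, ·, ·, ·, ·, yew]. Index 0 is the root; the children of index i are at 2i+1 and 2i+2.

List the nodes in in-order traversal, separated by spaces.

ivy fir lime tulip cedar aster yew

In-order visits the left subtree, then the node, then the right subtree.
At lime: go left to fir.
  At fir: go left to ivy.
    ivy is a leaf — visit ivy.
  Visit fir.
  At fir: no right child.
Visit lime.
At lime: go right to cedar.
  At cedar: go left to tulip.
    tulip is a leaf — visit tulip.
  Visit cedar.
  At cedar: go right to aster.
    At aster: no left child.
    Visit aster.
    At aster: go right to yew.
      yew is a leaf — visit yew.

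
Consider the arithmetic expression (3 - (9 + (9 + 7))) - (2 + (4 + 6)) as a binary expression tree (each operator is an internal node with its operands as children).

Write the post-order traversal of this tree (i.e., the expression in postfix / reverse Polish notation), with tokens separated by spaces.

Post-order on an expression tree gives postfix notation: for each operator, emit left operand, right operand, then the operator.

3 9 9 7 + + - 2 4 6 + + -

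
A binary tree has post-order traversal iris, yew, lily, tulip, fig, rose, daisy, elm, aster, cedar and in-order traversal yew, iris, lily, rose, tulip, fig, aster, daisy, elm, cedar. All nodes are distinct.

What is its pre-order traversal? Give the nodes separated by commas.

cedar, aster, rose, lily, yew, iris, fig, tulip, elm, daisy

The last element of post-order is the root; it splits in-order into left and right subtrees.
Root cedar: left subtree has 9 nodes {yew, iris, lily, rose, tulip, fig, aster, daisy, elm}, right has 0 { }.
  Root aster: left subtree has 6 nodes {yew, iris, lily, rose, tulip, fig}, right has 2 {daisy, elm}.
    Root rose: left subtree has 3 nodes {yew, iris, lily}, right has 2 {tulip, fig}.
      Root lily: left subtree has 2 nodes {yew, iris}, right has 0 { }.
        Root yew: left subtree has 0 nodes { }, right has 1 {iris}.
      Root fig: left subtree has 1 node {tulip}, right has 0 { }.
    Root elm: left subtree has 1 node {daisy}, right has 0 { }.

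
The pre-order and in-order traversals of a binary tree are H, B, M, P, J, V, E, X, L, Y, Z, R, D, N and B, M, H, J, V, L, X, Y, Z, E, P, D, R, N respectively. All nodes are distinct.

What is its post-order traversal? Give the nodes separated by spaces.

M B L Z Y X E V J D N R P H

The first element of pre-order is the root; it splits in-order into left and right subtrees.
Root H: left subtree has 2 nodes {B, M}, right has 11 {J, V, L, X, Y, Z, E, P, D, R, N}.
  Root B: left subtree has 0 nodes { }, right has 1 {M}.
  Root P: left subtree has 7 nodes {J, V, L, X, Y, Z, E}, right has 3 {D, R, N}.
    Root J: left subtree has 0 nodes { }, right has 6 {V, L, X, Y, Z, E}.
      Root V: left subtree has 0 nodes { }, right has 5 {L, X, Y, Z, E}.
        Root E: left subtree has 4 nodes {L, X, Y, Z}, right has 0 { }.
          Root X: left subtree has 1 node {L}, right has 2 {Y, Z}.
            Root Y: left subtree has 0 nodes { }, right has 1 {Z}.
    Root R: left subtree has 1 node {D}, right has 1 {N}.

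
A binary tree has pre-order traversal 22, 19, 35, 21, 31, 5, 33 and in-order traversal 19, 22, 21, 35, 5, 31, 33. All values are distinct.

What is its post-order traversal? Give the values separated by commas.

The first element of pre-order is the root; it splits in-order into left and right subtrees.
Root 22: left subtree has 1 node {19}, right has 5 {21, 35, 5, 31, 33}.
  Root 35: left subtree has 1 node {21}, right has 3 {5, 31, 33}.
    Root 31: left subtree has 1 node {5}, right has 1 {33}.

19, 21, 5, 33, 31, 35, 22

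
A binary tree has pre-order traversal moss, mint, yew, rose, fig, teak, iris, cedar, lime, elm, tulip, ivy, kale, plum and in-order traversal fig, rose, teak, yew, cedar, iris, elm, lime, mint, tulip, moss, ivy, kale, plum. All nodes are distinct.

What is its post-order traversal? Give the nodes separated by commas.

The first element of pre-order is the root; it splits in-order into left and right subtrees.
Root moss: left subtree has 10 nodes {fig, rose, teak, yew, cedar, iris, elm, lime, mint, tulip}, right has 3 {ivy, kale, plum}.
  Root mint: left subtree has 8 nodes {fig, rose, teak, yew, cedar, iris, elm, lime}, right has 1 {tulip}.
    Root yew: left subtree has 3 nodes {fig, rose, teak}, right has 4 {cedar, iris, elm, lime}.
      Root rose: left subtree has 1 node {fig}, right has 1 {teak}.
      Root iris: left subtree has 1 node {cedar}, right has 2 {elm, lime}.
        Root lime: left subtree has 1 node {elm}, right has 0 { }.
  Root ivy: left subtree has 0 nodes { }, right has 2 {kale, plum}.
    Root kale: left subtree has 0 nodes { }, right has 1 {plum}.

fig, teak, rose, cedar, elm, lime, iris, yew, tulip, mint, plum, kale, ivy, moss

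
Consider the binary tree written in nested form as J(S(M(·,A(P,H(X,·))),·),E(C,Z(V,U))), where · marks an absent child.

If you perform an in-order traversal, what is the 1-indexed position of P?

In-order visits the left subtree, then the node, then the right subtree.
At J: go left to S.
  At S: go left to M.
    At M: no left child.
    Visit M.
    At M: go right to A.
      At A: go left to P.
        P is a leaf — visit P.
      Visit A.
      At A: go right to H.
        At H: go left to X.
          X is a leaf — visit X.
        Visit H.
        At H: no right child.
  Visit S.
  At S: no right child.
Visit J.
At J: go right to E.
  At E: go left to C.
    C is a leaf — visit C.
  Visit E.
  At E: go right to Z.
    At Z: go left to V.
      V is a leaf — visit V.
    Visit Z.
    At Z: go right to U.
      U is a leaf — visit U.
Full in-order sequence: M, P, A, X, H, S, J, C, E, V, Z, U.

2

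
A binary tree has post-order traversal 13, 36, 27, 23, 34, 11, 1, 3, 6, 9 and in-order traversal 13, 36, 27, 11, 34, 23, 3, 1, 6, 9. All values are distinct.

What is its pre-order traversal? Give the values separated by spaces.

The last element of post-order is the root; it splits in-order into left and right subtrees.
Root 9: left subtree has 9 nodes {13, 36, 27, 11, 34, 23, 3, 1, 6}, right has 0 { }.
  Root 6: left subtree has 8 nodes {13, 36, 27, 11, 34, 23, 3, 1}, right has 0 { }.
    Root 3: left subtree has 6 nodes {13, 36, 27, 11, 34, 23}, right has 1 {1}.
      Root 11: left subtree has 3 nodes {13, 36, 27}, right has 2 {34, 23}.
        Root 27: left subtree has 2 nodes {13, 36}, right has 0 { }.
          Root 36: left subtree has 1 node {13}, right has 0 { }.
        Root 34: left subtree has 0 nodes { }, right has 1 {23}.

9 6 3 11 27 36 13 34 23 1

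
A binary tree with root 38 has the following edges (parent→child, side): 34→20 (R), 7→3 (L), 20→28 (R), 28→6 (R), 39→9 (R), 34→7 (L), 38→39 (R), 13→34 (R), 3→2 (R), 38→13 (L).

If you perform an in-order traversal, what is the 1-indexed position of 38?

In-order visits the left subtree, then the node, then the right subtree.
At 38: go left to 13.
  At 13: no left child.
  Visit 13.
  At 13: go right to 34.
    At 34: go left to 7.
      At 7: go left to 3.
        At 3: no left child.
        Visit 3.
        At 3: go right to 2.
          2 is a leaf — visit 2.
      Visit 7.
      At 7: no right child.
    Visit 34.
    At 34: go right to 20.
      At 20: no left child.
      Visit 20.
      At 20: go right to 28.
        At 28: no left child.
        Visit 28.
        At 28: go right to 6.
          6 is a leaf — visit 6.
Visit 38.
At 38: go right to 39.
  At 39: no left child.
  Visit 39.
  At 39: go right to 9.
    9 is a leaf — visit 9.
Full in-order sequence: 13, 3, 2, 7, 34, 20, 28, 6, 38, 39, 9.

9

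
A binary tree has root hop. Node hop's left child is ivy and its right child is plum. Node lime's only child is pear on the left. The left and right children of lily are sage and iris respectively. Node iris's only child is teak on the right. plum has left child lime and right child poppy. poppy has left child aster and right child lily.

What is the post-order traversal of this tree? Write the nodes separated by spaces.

ivy pear lime aster sage teak iris lily poppy plum hop

Post-order visits the left subtree, then the right subtree, then the node.
At hop: go left to ivy.
  ivy is a leaf — visit ivy.
At hop: go right to plum.
  At plum: go left to lime.
    At lime: go left to pear.
      pear is a leaf — visit pear.
    At lime: no right child.
    Visit lime.
  At plum: go right to poppy.
    At poppy: go left to aster.
      aster is a leaf — visit aster.
    At poppy: go right to lily.
      At lily: go left to sage.
        sage is a leaf — visit sage.
      At lily: go right to iris.
        At iris: no left child.
        At iris: go right to teak.
          teak is a leaf — visit teak.
        Visit iris.
      Visit lily.
    Visit poppy.
  Visit plum.
Visit hop.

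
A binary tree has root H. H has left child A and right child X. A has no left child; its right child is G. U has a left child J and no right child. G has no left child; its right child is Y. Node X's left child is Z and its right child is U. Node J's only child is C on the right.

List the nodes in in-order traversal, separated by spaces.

A G Y H Z X J C U

In-order visits the left subtree, then the node, then the right subtree.
At H: go left to A.
  At A: no left child.
  Visit A.
  At A: go right to G.
    At G: no left child.
    Visit G.
    At G: go right to Y.
      Y is a leaf — visit Y.
Visit H.
At H: go right to X.
  At X: go left to Z.
    Z is a leaf — visit Z.
  Visit X.
  At X: go right to U.
    At U: go left to J.
      At J: no left child.
      Visit J.
      At J: go right to C.
        C is a leaf — visit C.
    Visit U.
    At U: no right child.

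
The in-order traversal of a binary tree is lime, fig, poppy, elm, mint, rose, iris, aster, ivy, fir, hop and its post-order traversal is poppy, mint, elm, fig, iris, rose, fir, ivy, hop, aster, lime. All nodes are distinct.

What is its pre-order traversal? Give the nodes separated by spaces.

lime aster rose fig elm poppy mint iris hop ivy fir

The last element of post-order is the root; it splits in-order into left and right subtrees.
Root lime: left subtree has 0 nodes { }, right has 10 {fig, poppy, elm, mint, rose, iris, aster, ivy, fir, hop}.
  Root aster: left subtree has 6 nodes {fig, poppy, elm, mint, rose, iris}, right has 3 {ivy, fir, hop}.
    Root rose: left subtree has 4 nodes {fig, poppy, elm, mint}, right has 1 {iris}.
      Root fig: left subtree has 0 nodes { }, right has 3 {poppy, elm, mint}.
        Root elm: left subtree has 1 node {poppy}, right has 1 {mint}.
    Root hop: left subtree has 2 nodes {ivy, fir}, right has 0 { }.
      Root ivy: left subtree has 0 nodes { }, right has 1 {fir}.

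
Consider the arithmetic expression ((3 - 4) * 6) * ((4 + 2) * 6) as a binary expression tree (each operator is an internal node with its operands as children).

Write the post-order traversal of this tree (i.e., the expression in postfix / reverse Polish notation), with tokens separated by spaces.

Post-order on an expression tree gives postfix notation: for each operator, emit left operand, right operand, then the operator.

3 4 - 6 * 4 2 + 6 * *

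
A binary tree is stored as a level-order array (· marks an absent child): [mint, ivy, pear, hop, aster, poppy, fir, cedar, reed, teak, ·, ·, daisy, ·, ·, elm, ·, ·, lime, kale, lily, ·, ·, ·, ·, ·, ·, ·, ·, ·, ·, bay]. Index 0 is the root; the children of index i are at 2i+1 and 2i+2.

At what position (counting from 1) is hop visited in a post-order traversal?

6

Post-order visits the left subtree, then the right subtree, then the node.
At mint: go left to ivy.
  At ivy: go left to hop.
    At hop: go left to cedar.
      At cedar: go left to elm.
        At elm: go left to bay.
          bay is a leaf — visit bay.
        At elm: no right child.
        Visit elm.
      At cedar: no right child.
      Visit cedar.
    At hop: go right to reed.
      At reed: no left child.
      At reed: go right to lime.
        lime is a leaf — visit lime.
      Visit reed.
    Visit hop.
  At ivy: go right to aster.
    At aster: go left to teak.
      At teak: go left to kale.
        kale is a leaf — visit kale.
      At teak: go right to lily.
        lily is a leaf — visit lily.
      Visit teak.
    At aster: no right child.
    Visit aster.
  Visit ivy.
At mint: go right to pear.
  At pear: go left to poppy.
    At poppy: no left child.
    At poppy: go right to daisy.
      daisy is a leaf — visit daisy.
    Visit poppy.
  At pear: go right to fir.
    fir is a leaf — visit fir.
  Visit pear.
Visit mint.
Full post-order sequence: bay, elm, cedar, lime, reed, hop, kale, lily, teak, aster, ivy, daisy, poppy, fir, pear, mint.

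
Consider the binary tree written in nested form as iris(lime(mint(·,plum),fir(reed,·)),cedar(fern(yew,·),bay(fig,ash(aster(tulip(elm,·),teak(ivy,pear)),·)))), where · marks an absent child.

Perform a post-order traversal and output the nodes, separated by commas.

plum, mint, reed, fir, lime, yew, fern, fig, elm, tulip, ivy, pear, teak, aster, ash, bay, cedar, iris

Post-order visits the left subtree, then the right subtree, then the node.
At iris: go left to lime.
  At lime: go left to mint.
    At mint: no left child.
    At mint: go right to plum.
      plum is a leaf — visit plum.
    Visit mint.
  At lime: go right to fir.
    At fir: go left to reed.
      reed is a leaf — visit reed.
    At fir: no right child.
    Visit fir.
  Visit lime.
At iris: go right to cedar.
  At cedar: go left to fern.
    At fern: go left to yew.
      yew is a leaf — visit yew.
    At fern: no right child.
    Visit fern.
  At cedar: go right to bay.
    At bay: go left to fig.
      fig is a leaf — visit fig.
    At bay: go right to ash.
      At ash: go left to aster.
        At aster: go left to tulip.
          At tulip: go left to elm.
            elm is a leaf — visit elm.
          At tulip: no right child.
          Visit tulip.
        At aster: go right to teak.
          At teak: go left to ivy.
            ivy is a leaf — visit ivy.
          At teak: go right to pear.
            pear is a leaf — visit pear.
          Visit teak.
        Visit aster.
      At ash: no right child.
      Visit ash.
    Visit bay.
  Visit cedar.
Visit iris.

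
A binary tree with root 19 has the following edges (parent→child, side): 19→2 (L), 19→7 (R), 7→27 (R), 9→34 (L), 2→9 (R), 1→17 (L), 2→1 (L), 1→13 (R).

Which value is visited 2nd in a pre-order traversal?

2

Pre-order visits the node, then its left subtree, then its right subtree.
Visit 19.
At 19: go left to 2.
  Visit 2.
  At 2: go left to 1.
    Visit 1.
    At 1: go left to 17.
      17 is a leaf — visit 17.
    At 1: go right to 13.
      13 is a leaf — visit 13.
  At 2: go right to 9.
    Visit 9.
    At 9: go left to 34.
      34 is a leaf — visit 34.
    At 9: no right child.
At 19: go right to 7.
  Visit 7.
  At 7: no left child.
  At 7: go right to 27.
    27 is a leaf — visit 27.
Full pre-order sequence: 19, 2, 1, 17, 13, 9, 34, 7, 27.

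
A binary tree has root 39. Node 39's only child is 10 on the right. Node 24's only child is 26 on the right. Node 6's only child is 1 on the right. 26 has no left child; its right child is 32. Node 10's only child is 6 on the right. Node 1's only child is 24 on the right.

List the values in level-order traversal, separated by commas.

Level-order visits nodes level by level from the root, left to right within each level.
Level 0: 39
Level 1: 10
Level 2: 6
Level 3: 1
Level 4: 24
Level 5: 26
Level 6: 32

39, 10, 6, 1, 24, 26, 32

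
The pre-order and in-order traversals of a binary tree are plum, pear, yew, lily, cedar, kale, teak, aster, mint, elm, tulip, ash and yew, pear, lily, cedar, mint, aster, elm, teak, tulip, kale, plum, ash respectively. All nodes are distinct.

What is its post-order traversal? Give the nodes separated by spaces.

yew mint elm aster tulip teak kale cedar lily pear ash plum

The first element of pre-order is the root; it splits in-order into left and right subtrees.
Root plum: left subtree has 10 nodes {yew, pear, lily, cedar, mint, aster, elm, teak, tulip, kale}, right has 1 {ash}.
  Root pear: left subtree has 1 node {yew}, right has 8 {lily, cedar, mint, aster, elm, teak, tulip, kale}.
    Root lily: left subtree has 0 nodes { }, right has 7 {cedar, mint, aster, elm, teak, tulip, kale}.
      Root cedar: left subtree has 0 nodes { }, right has 6 {mint, aster, elm, teak, tulip, kale}.
        Root kale: left subtree has 5 nodes {mint, aster, elm, teak, tulip}, right has 0 { }.
          Root teak: left subtree has 3 nodes {mint, aster, elm}, right has 1 {tulip}.
            Root aster: left subtree has 1 node {mint}, right has 1 {elm}.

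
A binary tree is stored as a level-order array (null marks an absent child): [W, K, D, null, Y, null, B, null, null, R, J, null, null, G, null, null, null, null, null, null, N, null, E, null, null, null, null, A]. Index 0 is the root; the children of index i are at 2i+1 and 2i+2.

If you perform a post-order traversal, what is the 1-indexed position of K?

Post-order visits the left subtree, then the right subtree, then the node.
At W: go left to K.
  At K: no left child.
  At K: go right to Y.
    At Y: go left to R.
      At R: no left child.
      At R: go right to N.
        N is a leaf — visit N.
      Visit R.
    At Y: go right to J.
      At J: no left child.
      At J: go right to E.
        E is a leaf — visit E.
      Visit J.
    Visit Y.
  Visit K.
At W: go right to D.
  At D: no left child.
  At D: go right to B.
    At B: go left to G.
      At G: go left to A.
        A is a leaf — visit A.
      At G: no right child.
      Visit G.
    At B: no right child.
    Visit B.
  Visit D.
Visit W.
Full post-order sequence: N, R, E, J, Y, K, A, G, B, D, W.

6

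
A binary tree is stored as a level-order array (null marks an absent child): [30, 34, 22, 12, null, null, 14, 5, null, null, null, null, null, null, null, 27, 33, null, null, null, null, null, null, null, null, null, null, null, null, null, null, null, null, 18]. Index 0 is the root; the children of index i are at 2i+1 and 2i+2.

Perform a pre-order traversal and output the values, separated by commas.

30, 34, 12, 5, 27, 33, 18, 22, 14

Pre-order visits the node, then its left subtree, then its right subtree.
Visit 30.
At 30: go left to 34.
  Visit 34.
  At 34: go left to 12.
    Visit 12.
    At 12: go left to 5.
      Visit 5.
      At 5: go left to 27.
        27 is a leaf — visit 27.
      At 5: go right to 33.
        Visit 33.
        At 33: go left to 18.
          18 is a leaf — visit 18.
        At 33: no right child.
    At 12: no right child.
  At 34: no right child.
At 30: go right to 22.
  Visit 22.
  At 22: no left child.
  At 22: go right to 14.
    14 is a leaf — visit 14.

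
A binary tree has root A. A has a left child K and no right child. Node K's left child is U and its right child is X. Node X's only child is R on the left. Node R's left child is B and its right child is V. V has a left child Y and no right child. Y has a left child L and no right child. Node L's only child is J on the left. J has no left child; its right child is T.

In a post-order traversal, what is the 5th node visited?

Post-order visits the left subtree, then the right subtree, then the node.
At A: go left to K.
  At K: go left to U.
    U is a leaf — visit U.
  At K: go right to X.
    At X: go left to R.
      At R: go left to B.
        B is a leaf — visit B.
      At R: go right to V.
        At V: go left to Y.
          At Y: go left to L.
            At L: go left to J.
              At J: no left child.
              At J: go right to T.
                T is a leaf — visit T.
              Visit J.
            At L: no right child.
            Visit L.
          At Y: no right child.
          Visit Y.
        At V: no right child.
        Visit V.
      Visit R.
    At X: no right child.
    Visit X.
  Visit K.
At A: no right child.
Visit A.
Full post-order sequence: U, B, T, J, L, Y, V, R, X, K, A.

L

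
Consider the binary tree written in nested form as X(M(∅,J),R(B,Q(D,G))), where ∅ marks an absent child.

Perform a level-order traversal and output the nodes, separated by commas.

X, M, R, J, B, Q, D, G

Level-order visits nodes level by level from the root, left to right within each level.
Level 0: X
Level 1: M, R
Level 2: J, B, Q
Level 3: D, G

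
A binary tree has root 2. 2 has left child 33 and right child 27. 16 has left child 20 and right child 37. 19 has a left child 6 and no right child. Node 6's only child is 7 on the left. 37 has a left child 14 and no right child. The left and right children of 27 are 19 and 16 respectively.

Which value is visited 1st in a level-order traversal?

Level-order visits nodes level by level from the root, left to right within each level.
Level 0: 2
Level 1: 33, 27
Level 2: 19, 16
Level 3: 6, 20, 37
Level 4: 7, 14
Full level-order sequence: 2, 33, 27, 19, 16, 6, 20, 37, 7, 14.

2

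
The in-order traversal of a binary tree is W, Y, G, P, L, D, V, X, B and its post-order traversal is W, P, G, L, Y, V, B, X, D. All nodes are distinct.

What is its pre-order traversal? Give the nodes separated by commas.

The last element of post-order is the root; it splits in-order into left and right subtrees.
Root D: left subtree has 5 nodes {W, Y, G, P, L}, right has 3 {V, X, B}.
  Root Y: left subtree has 1 node {W}, right has 3 {G, P, L}.
    Root L: left subtree has 2 nodes {G, P}, right has 0 { }.
      Root G: left subtree has 0 nodes { }, right has 1 {P}.
  Root X: left subtree has 1 node {V}, right has 1 {B}.

D, Y, W, L, G, P, X, V, B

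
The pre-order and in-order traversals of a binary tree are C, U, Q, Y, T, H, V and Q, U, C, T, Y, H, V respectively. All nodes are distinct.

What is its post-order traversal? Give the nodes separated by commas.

The first element of pre-order is the root; it splits in-order into left and right subtrees.
Root C: left subtree has 2 nodes {Q, U}, right has 4 {T, Y, H, V}.
  Root U: left subtree has 1 node {Q}, right has 0 { }.
  Root Y: left subtree has 1 node {T}, right has 2 {H, V}.
    Root H: left subtree has 0 nodes { }, right has 1 {V}.

Q, U, T, V, H, Y, C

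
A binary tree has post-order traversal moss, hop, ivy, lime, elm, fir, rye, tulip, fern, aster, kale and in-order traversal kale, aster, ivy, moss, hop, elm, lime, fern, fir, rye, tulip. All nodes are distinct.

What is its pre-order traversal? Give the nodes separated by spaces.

kale aster fern elm ivy hop moss lime tulip rye fir

The last element of post-order is the root; it splits in-order into left and right subtrees.
Root kale: left subtree has 0 nodes { }, right has 10 {aster, ivy, moss, hop, elm, lime, fern, fir, rye, tulip}.
  Root aster: left subtree has 0 nodes { }, right has 9 {ivy, moss, hop, elm, lime, fern, fir, rye, tulip}.
    Root fern: left subtree has 5 nodes {ivy, moss, hop, elm, lime}, right has 3 {fir, rye, tulip}.
      Root elm: left subtree has 3 nodes {ivy, moss, hop}, right has 1 {lime}.
        Root ivy: left subtree has 0 nodes { }, right has 2 {moss, hop}.
          Root hop: left subtree has 1 node {moss}, right has 0 { }.
      Root tulip: left subtree has 2 nodes {fir, rye}, right has 0 { }.
        Root rye: left subtree has 1 node {fir}, right has 0 { }.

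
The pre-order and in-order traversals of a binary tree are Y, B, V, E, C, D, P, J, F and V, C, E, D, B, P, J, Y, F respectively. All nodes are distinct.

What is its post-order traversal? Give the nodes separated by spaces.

C D E V J P B F Y

The first element of pre-order is the root; it splits in-order into left and right subtrees.
Root Y: left subtree has 7 nodes {V, C, E, D, B, P, J}, right has 1 {F}.
  Root B: left subtree has 4 nodes {V, C, E, D}, right has 2 {P, J}.
    Root V: left subtree has 0 nodes { }, right has 3 {C, E, D}.
      Root E: left subtree has 1 node {C}, right has 1 {D}.
    Root P: left subtree has 0 nodes { }, right has 1 {J}.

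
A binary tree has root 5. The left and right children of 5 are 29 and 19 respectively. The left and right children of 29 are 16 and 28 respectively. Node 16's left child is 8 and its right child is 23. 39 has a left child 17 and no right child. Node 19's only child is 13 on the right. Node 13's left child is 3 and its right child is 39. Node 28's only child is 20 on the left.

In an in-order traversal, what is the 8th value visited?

In-order visits the left subtree, then the node, then the right subtree.
At 5: go left to 29.
  At 29: go left to 16.
    At 16: go left to 8.
      8 is a leaf — visit 8.
    Visit 16.
    At 16: go right to 23.
      23 is a leaf — visit 23.
  Visit 29.
  At 29: go right to 28.
    At 28: go left to 20.
      20 is a leaf — visit 20.
    Visit 28.
    At 28: no right child.
Visit 5.
At 5: go right to 19.
  At 19: no left child.
  Visit 19.
  At 19: go right to 13.
    At 13: go left to 3.
      3 is a leaf — visit 3.
    Visit 13.
    At 13: go right to 39.
      At 39: go left to 17.
        17 is a leaf — visit 17.
      Visit 39.
      At 39: no right child.
Full in-order sequence: 8, 16, 23, 29, 20, 28, 5, 19, 3, 13, 17, 39.

19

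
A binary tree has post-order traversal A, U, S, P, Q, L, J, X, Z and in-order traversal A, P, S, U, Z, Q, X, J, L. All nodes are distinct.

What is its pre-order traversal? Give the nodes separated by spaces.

Z P A S U X Q J L

The last element of post-order is the root; it splits in-order into left and right subtrees.
Root Z: left subtree has 4 nodes {A, P, S, U}, right has 4 {Q, X, J, L}.
  Root P: left subtree has 1 node {A}, right has 2 {S, U}.
    Root S: left subtree has 0 nodes { }, right has 1 {U}.
  Root X: left subtree has 1 node {Q}, right has 2 {J, L}.
    Root J: left subtree has 0 nodes { }, right has 1 {L}.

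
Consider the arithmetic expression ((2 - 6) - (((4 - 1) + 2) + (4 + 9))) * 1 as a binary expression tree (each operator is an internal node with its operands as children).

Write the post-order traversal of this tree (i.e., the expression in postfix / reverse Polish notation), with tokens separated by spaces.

2 6 - 4 1 - 2 + 4 9 + + - 1 *

Post-order on an expression tree gives postfix notation: for each operator, emit left operand, right operand, then the operator.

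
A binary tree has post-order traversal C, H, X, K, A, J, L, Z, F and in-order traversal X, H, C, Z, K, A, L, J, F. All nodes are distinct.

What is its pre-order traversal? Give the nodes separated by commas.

The last element of post-order is the root; it splits in-order into left and right subtrees.
Root F: left subtree has 8 nodes {X, H, C, Z, K, A, L, J}, right has 0 { }.
  Root Z: left subtree has 3 nodes {X, H, C}, right has 4 {K, A, L, J}.
    Root X: left subtree has 0 nodes { }, right has 2 {H, C}.
      Root H: left subtree has 0 nodes { }, right has 1 {C}.
    Root L: left subtree has 2 nodes {K, A}, right has 1 {J}.
      Root A: left subtree has 1 node {K}, right has 0 { }.

F, Z, X, H, C, L, A, K, J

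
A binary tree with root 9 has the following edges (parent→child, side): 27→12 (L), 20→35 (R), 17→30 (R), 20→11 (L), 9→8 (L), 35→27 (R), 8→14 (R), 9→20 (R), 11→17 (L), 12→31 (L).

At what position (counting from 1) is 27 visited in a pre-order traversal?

9

Pre-order visits the node, then its left subtree, then its right subtree.
Visit 9.
At 9: go left to 8.
  Visit 8.
  At 8: no left child.
  At 8: go right to 14.
    14 is a leaf — visit 14.
At 9: go right to 20.
  Visit 20.
  At 20: go left to 11.
    Visit 11.
    At 11: go left to 17.
      Visit 17.
      At 17: no left child.
      At 17: go right to 30.
        30 is a leaf — visit 30.
    At 11: no right child.
  At 20: go right to 35.
    Visit 35.
    At 35: no left child.
    At 35: go right to 27.
      Visit 27.
      At 27: go left to 12.
        Visit 12.
        At 12: go left to 31.
          31 is a leaf — visit 31.
        At 12: no right child.
      At 27: no right child.
Full pre-order sequence: 9, 8, 14, 20, 11, 17, 30, 35, 27, 12, 31.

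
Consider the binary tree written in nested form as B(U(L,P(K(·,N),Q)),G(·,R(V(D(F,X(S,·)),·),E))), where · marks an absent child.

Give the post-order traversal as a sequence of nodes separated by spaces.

Post-order visits the left subtree, then the right subtree, then the node.
At B: go left to U.
  At U: go left to L.
    L is a leaf — visit L.
  At U: go right to P.
    At P: go left to K.
      At K: no left child.
      At K: go right to N.
        N is a leaf — visit N.
      Visit K.
    At P: go right to Q.
      Q is a leaf — visit Q.
    Visit P.
  Visit U.
At B: go right to G.
  At G: no left child.
  At G: go right to R.
    At R: go left to V.
      At V: go left to D.
        At D: go left to F.
          F is a leaf — visit F.
        At D: go right to X.
          At X: go left to S.
            S is a leaf — visit S.
          At X: no right child.
          Visit X.
        Visit D.
      At V: no right child.
      Visit V.
    At R: go right to E.
      E is a leaf — visit E.
    Visit R.
  Visit G.
Visit B.

L N K Q P U F S X D V E R G B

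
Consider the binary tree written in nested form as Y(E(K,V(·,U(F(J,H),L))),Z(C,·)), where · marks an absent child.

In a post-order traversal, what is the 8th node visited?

Post-order visits the left subtree, then the right subtree, then the node.
At Y: go left to E.
  At E: go left to K.
    K is a leaf — visit K.
  At E: go right to V.
    At V: no left child.
    At V: go right to U.
      At U: go left to F.
        At F: go left to J.
          J is a leaf — visit J.
        At F: go right to H.
          H is a leaf — visit H.
        Visit F.
      At U: go right to L.
        L is a leaf — visit L.
      Visit U.
    Visit V.
  Visit E.
At Y: go right to Z.
  At Z: go left to C.
    C is a leaf — visit C.
  At Z: no right child.
  Visit Z.
Visit Y.
Full post-order sequence: K, J, H, F, L, U, V, E, C, Z, Y.

E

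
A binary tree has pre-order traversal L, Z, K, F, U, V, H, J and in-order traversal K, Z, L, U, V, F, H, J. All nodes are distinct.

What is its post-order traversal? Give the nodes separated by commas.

The first element of pre-order is the root; it splits in-order into left and right subtrees.
Root L: left subtree has 2 nodes {K, Z}, right has 5 {U, V, F, H, J}.
  Root Z: left subtree has 1 node {K}, right has 0 { }.
  Root F: left subtree has 2 nodes {U, V}, right has 2 {H, J}.
    Root U: left subtree has 0 nodes { }, right has 1 {V}.
    Root H: left subtree has 0 nodes { }, right has 1 {J}.

K, Z, V, U, J, H, F, L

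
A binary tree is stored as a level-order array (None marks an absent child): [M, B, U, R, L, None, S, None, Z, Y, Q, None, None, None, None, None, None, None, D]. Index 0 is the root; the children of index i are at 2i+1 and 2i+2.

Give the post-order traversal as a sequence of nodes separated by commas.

Post-order visits the left subtree, then the right subtree, then the node.
At M: go left to B.
  At B: go left to R.
    At R: no left child.
    At R: go right to Z.
      At Z: no left child.
      At Z: go right to D.
        D is a leaf — visit D.
      Visit Z.
    Visit R.
  At B: go right to L.
    At L: go left to Y.
      Y is a leaf — visit Y.
    At L: go right to Q.
      Q is a leaf — visit Q.
    Visit L.
  Visit B.
At M: go right to U.
  At U: no left child.
  At U: go right to S.
    S is a leaf — visit S.
  Visit U.
Visit M.

D, Z, R, Y, Q, L, B, S, U, M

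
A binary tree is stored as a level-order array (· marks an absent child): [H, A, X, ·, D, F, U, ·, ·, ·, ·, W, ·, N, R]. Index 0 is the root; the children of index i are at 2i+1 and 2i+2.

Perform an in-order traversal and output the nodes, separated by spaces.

A D H W F X N U R

In-order visits the left subtree, then the node, then the right subtree.
At H: go left to A.
  At A: no left child.
  Visit A.
  At A: go right to D.
    D is a leaf — visit D.
Visit H.
At H: go right to X.
  At X: go left to F.
    At F: go left to W.
      W is a leaf — visit W.
    Visit F.
    At F: no right child.
  Visit X.
  At X: go right to U.
    At U: go left to N.
      N is a leaf — visit N.
    Visit U.
    At U: go right to R.
      R is a leaf — visit R.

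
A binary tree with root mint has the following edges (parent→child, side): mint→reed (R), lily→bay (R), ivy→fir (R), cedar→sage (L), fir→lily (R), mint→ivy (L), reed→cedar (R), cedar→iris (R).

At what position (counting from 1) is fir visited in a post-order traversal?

3

Post-order visits the left subtree, then the right subtree, then the node.
At mint: go left to ivy.
  At ivy: no left child.
  At ivy: go right to fir.
    At fir: no left child.
    At fir: go right to lily.
      At lily: no left child.
      At lily: go right to bay.
        bay is a leaf — visit bay.
      Visit lily.
    Visit fir.
  Visit ivy.
At mint: go right to reed.
  At reed: no left child.
  At reed: go right to cedar.
    At cedar: go left to sage.
      sage is a leaf — visit sage.
    At cedar: go right to iris.
      iris is a leaf — visit iris.
    Visit cedar.
  Visit reed.
Visit mint.
Full post-order sequence: bay, lily, fir, ivy, sage, iris, cedar, reed, mint.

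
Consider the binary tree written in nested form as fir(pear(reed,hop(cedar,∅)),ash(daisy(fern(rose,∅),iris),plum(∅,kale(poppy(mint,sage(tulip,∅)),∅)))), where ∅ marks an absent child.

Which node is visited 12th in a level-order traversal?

Level-order visits nodes level by level from the root, left to right within each level.
Level 0: fir
Level 1: pear, ash
Level 2: reed, hop, daisy, plum
Level 3: cedar, fern, iris, kale
Level 4: rose, poppy
Level 5: mint, sage
Level 6: tulip
Full level-order sequence: fir, pear, ash, reed, hop, daisy, plum, cedar, fern, iris, kale, rose, poppy, mint, sage, tulip.

rose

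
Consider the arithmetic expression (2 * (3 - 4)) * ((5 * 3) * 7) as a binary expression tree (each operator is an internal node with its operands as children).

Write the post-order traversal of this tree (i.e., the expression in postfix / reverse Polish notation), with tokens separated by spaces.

2 3 4 - * 5 3 * 7 * *

Post-order on an expression tree gives postfix notation: for each operator, emit left operand, right operand, then the operator.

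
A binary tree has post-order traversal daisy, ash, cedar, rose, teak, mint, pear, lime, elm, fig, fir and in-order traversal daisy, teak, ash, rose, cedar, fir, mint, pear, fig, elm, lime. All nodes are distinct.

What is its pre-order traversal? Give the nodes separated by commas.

The last element of post-order is the root; it splits in-order into left and right subtrees.
Root fir: left subtree has 5 nodes {daisy, teak, ash, rose, cedar}, right has 5 {mint, pear, fig, elm, lime}.
  Root teak: left subtree has 1 node {daisy}, right has 3 {ash, rose, cedar}.
    Root rose: left subtree has 1 node {ash}, right has 1 {cedar}.
  Root fig: left subtree has 2 nodes {mint, pear}, right has 2 {elm, lime}.
    Root pear: left subtree has 1 node {mint}, right has 0 { }.
    Root elm: left subtree has 0 nodes { }, right has 1 {lime}.

fir, teak, daisy, rose, ash, cedar, fig, pear, mint, elm, lime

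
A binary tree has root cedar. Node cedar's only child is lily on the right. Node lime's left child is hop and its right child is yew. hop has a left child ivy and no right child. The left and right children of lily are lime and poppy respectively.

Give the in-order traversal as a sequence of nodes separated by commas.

cedar, ivy, hop, lime, yew, lily, poppy

In-order visits the left subtree, then the node, then the right subtree.
At cedar: no left child.
Visit cedar.
At cedar: go right to lily.
  At lily: go left to lime.
    At lime: go left to hop.
      At hop: go left to ivy.
        ivy is a leaf — visit ivy.
      Visit hop.
      At hop: no right child.
    Visit lime.
    At lime: go right to yew.
      yew is a leaf — visit yew.
  Visit lily.
  At lily: go right to poppy.
    poppy is a leaf — visit poppy.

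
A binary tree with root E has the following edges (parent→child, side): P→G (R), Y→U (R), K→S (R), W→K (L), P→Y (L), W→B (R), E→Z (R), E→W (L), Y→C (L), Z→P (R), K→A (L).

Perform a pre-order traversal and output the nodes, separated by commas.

Pre-order visits the node, then its left subtree, then its right subtree.
Visit E.
At E: go left to W.
  Visit W.
  At W: go left to K.
    Visit K.
    At K: go left to A.
      A is a leaf — visit A.
    At K: go right to S.
      S is a leaf — visit S.
  At W: go right to B.
    B is a leaf — visit B.
At E: go right to Z.
  Visit Z.
  At Z: no left child.
  At Z: go right to P.
    Visit P.
    At P: go left to Y.
      Visit Y.
      At Y: go left to C.
        C is a leaf — visit C.
      At Y: go right to U.
        U is a leaf — visit U.
    At P: go right to G.
      G is a leaf — visit G.

E, W, K, A, S, B, Z, P, Y, C, U, G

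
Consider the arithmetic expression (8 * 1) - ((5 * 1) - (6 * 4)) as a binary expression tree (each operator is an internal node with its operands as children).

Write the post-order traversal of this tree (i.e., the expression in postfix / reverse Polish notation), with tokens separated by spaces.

Post-order on an expression tree gives postfix notation: for each operator, emit left operand, right operand, then the operator.

8 1 * 5 1 * 6 4 * - -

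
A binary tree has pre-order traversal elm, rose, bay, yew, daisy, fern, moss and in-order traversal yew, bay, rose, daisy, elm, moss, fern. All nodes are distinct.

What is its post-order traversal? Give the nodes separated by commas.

yew, bay, daisy, rose, moss, fern, elm

The first element of pre-order is the root; it splits in-order into left and right subtrees.
Root elm: left subtree has 4 nodes {yew, bay, rose, daisy}, right has 2 {moss, fern}.
  Root rose: left subtree has 2 nodes {yew, bay}, right has 1 {daisy}.
    Root bay: left subtree has 1 node {yew}, right has 0 { }.
  Root fern: left subtree has 1 node {moss}, right has 0 { }.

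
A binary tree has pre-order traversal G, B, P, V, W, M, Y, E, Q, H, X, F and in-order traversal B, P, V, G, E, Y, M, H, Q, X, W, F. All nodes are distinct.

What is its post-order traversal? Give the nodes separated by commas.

The first element of pre-order is the root; it splits in-order into left and right subtrees.
Root G: left subtree has 3 nodes {B, P, V}, right has 8 {E, Y, M, H, Q, X, W, F}.
  Root B: left subtree has 0 nodes { }, right has 2 {P, V}.
    Root P: left subtree has 0 nodes { }, right has 1 {V}.
  Root W: left subtree has 6 nodes {E, Y, M, H, Q, X}, right has 1 {F}.
    Root M: left subtree has 2 nodes {E, Y}, right has 3 {H, Q, X}.
      Root Y: left subtree has 1 node {E}, right has 0 { }.
      Root Q: left subtree has 1 node {H}, right has 1 {X}.

V, P, B, E, Y, H, X, Q, M, F, W, G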